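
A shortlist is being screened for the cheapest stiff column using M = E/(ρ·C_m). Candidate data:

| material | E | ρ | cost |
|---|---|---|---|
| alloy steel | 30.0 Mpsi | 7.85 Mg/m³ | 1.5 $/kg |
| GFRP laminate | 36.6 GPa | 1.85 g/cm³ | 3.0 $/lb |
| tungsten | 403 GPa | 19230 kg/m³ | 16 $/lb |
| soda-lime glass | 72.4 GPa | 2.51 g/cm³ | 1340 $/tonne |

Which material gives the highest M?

soda-lime glass

Convert each candidate to consistent units, then evaluate M:
  alloy steel: E = 206.8 GPa, ρ = 7850 kg/m³, cost = 1.500 $/kg
  GFRP laminate: E = 36.60 GPa, ρ = 1850 kg/m³, cost = 6.614 $/kg
  tungsten: E = 403.0 GPa, ρ = 19230 kg/m³, cost = 35.27 $/kg
  soda-lime glass: E = 72.40 GPa, ρ = 2510 kg/m³, cost = 1.340 $/kg
  soda-lime glass: M = 21.5 MN·m per $
  alloy steel: M = 17.6 MN·m per $
  GFRP laminate: M = 2.99 MN·m per $
  tungsten: M = 0.594 MN·m per $
Soda-lime glass has the largest M.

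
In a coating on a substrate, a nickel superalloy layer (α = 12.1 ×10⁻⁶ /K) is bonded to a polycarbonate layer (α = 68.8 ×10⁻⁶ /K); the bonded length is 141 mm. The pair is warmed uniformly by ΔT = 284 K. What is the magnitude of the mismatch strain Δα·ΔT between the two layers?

Δα = |12.1 − 68.8|×10⁻⁶/K = 56.7×10⁻⁶/K.
Mismatch strain = Δα·ΔT = 56.7×10⁻⁶ × 284.0 = 0.0161.

0.0161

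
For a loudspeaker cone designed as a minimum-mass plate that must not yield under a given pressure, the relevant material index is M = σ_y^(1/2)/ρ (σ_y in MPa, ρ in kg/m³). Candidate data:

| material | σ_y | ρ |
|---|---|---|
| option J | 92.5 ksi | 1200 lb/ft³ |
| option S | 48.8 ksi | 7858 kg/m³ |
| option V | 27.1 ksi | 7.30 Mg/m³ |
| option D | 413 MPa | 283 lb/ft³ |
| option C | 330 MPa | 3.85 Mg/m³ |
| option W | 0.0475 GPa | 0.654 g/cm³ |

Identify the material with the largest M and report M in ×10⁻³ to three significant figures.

option W, M = 10.5×10⁻³

Normalizing units and computing the index:
  option J: σ_y = 637.8 MPa, ρ = 19220 kg/m³
  option S: σ_y = 336.5 MPa, ρ = 7858 kg/m³
  option V: σ_y = 186.8 MPa, ρ = 7300 kg/m³
  option D: σ_y = 413.0 MPa, ρ = 4533 kg/m³
  option C: σ_y = 330.0 MPa, ρ = 3850 kg/m³
  option W: σ_y = 47.50 MPa, ρ = 654.0 kg/m³
  option W: M = 10.5×10⁻³
  option C: M = 4.72×10⁻³
  option D: M = 4.48×10⁻³
  option S: M = 2.33×10⁻³
  option V: M = 1.87×10⁻³
  option J: M = 1.31×10⁻³
Highest index: option W.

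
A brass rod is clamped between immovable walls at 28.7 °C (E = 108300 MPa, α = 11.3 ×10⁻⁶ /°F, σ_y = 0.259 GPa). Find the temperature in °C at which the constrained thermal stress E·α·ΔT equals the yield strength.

E = 108300 MPa = 108.3 GPa.
α = 11.3×10⁻⁶/°F × 9/5 = 20.3×10⁻⁶/K.
σ_y = 0.259 GPa = 259.0 MPa.
E·α·ΔT = 259.0 MPa ⇒ ΔT = 259.0 / (108.3×10³ × 20.3×10⁻⁶) = 117.6 K.
T = 28.7 + 117.6 = 146.3 °C.

146 °C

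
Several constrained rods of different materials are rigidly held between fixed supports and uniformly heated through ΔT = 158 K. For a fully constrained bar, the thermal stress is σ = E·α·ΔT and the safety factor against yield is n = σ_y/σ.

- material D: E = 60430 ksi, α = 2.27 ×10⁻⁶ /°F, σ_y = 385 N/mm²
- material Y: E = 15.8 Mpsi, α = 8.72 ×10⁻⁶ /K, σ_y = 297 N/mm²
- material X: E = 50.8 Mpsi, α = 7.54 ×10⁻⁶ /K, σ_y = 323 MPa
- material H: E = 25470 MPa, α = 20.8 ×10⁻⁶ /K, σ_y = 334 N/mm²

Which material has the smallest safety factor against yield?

With everything in SI (GPa, ×10⁻⁶/K, MPa):
  material D: E = 416.7, α = 4.09, σ_y = 385.0 → σ = 269 MPa, n = 1.43
  material Y: E = 108.9, α = 8.72, σ_y = 297.0 → σ = 150 MPa, n = 1.98
  material X: E = 350.3, α = 7.54, σ_y = 323.0 → σ = 417 MPa, n = 0.774
  material H: E = 25.47, α = 20.8, σ_y = 334.0 → σ = 83.7 MPa, n = 3.99
Smallest n: material X with n = 0.774.

material X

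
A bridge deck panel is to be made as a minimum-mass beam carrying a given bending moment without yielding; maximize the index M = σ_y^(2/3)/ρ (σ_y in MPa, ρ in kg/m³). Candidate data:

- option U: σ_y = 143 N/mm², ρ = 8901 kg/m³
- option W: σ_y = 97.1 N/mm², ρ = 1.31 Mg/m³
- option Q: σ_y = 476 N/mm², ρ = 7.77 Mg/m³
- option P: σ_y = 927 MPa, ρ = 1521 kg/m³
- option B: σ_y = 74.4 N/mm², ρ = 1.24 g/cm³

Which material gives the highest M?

option P

Convert each candidate to consistent units, then evaluate M:
  option U: σ_y = 143.0 MPa, ρ = 8901 kg/m³
  option W: σ_y = 97.10 MPa, ρ = 1310 kg/m³
  option Q: σ_y = 476.0 MPa, ρ = 7770 kg/m³
  option P: σ_y = 927.0 MPa, ρ = 1521 kg/m³
  option B: σ_y = 74.40 MPa, ρ = 1240 kg/m³
  option P: M = 62.5×10⁻³
  option W: M = 16.1×10⁻³
  option B: M = 14.3×10⁻³
  option Q: M = 7.85×10⁻³
  option U: M = 3.07×10⁻³
The maximum is for option P.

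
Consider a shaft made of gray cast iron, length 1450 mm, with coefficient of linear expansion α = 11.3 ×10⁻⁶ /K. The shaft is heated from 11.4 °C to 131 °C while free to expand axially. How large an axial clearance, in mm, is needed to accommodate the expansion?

1.96 mm

ΔT = 131 − 11.4 = 119.6 K.
ΔL = α·L₀·ΔT = 11.3×10⁻⁶ × 1450 mm × 119.6 K = 1.96 mm.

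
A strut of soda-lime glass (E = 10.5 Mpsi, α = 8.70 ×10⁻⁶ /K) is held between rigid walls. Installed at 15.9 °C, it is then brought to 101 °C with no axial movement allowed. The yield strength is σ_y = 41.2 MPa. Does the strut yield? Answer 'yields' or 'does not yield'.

yields

E = 10.5 Mpsi = 72.39 GPa.
ΔT = 85.10 K. Constrained thermal stress σ = E·α·ΔT = 72.39×10³ MPa × 8.70×10⁻⁶ × 85.10 = 53.6 MPa (compressive).
Compare to σ_y = 41.2 MPa: σ ≥ σ_y, so it yields.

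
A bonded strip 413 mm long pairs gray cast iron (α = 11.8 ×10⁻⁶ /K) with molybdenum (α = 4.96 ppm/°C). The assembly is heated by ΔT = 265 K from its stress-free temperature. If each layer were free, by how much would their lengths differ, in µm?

Δα = |11.8 − 4.96|×10⁻⁶/K = 6.84×10⁻⁶/K.
ΔL_mismatch = Δα·L·ΔT = 6.84×10⁻⁶ × 413.0 mm × 265.0 K = 749 µm.

749 µm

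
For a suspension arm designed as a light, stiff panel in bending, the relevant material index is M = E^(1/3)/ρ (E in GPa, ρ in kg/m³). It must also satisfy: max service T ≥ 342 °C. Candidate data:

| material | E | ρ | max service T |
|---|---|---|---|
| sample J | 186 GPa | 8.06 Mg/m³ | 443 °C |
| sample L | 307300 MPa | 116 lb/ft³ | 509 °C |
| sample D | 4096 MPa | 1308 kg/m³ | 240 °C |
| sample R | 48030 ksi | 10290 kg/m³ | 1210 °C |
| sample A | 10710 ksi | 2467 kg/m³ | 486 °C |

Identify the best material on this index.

Screen on constraints: max service T ≥ 342 °C. Survivors: sample J, sample L, sample R, sample A.
In SI units:
  sample J: E = 186.0 GPa, ρ = 8060 kg/m³
  sample L: E = 307.3 GPa, ρ = 1858 kg/m³
  sample R: E = 331.2 GPa, ρ = 10290 kg/m³
  sample A: E = 73.84 GPa, ρ = 2467 kg/m³
  sample L: M = 3.63×10⁻³
  sample A: M = 1.70×10⁻³
  sample J: M = 0.708×10⁻³
  sample R: M = 0.672×10⁻³
Sample L ranks first.

sample L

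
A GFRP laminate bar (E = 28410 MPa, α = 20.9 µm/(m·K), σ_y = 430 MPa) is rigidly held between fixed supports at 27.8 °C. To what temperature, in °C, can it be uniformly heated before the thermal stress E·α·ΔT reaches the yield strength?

752 °C

E = 28410 MPa = 28.41 GPa.
E·α·ΔT = 430.0 MPa ⇒ ΔT = 430.0 / (28.41×10³ × 20.9×10⁻⁶) = 724.2 K.
T = 27.8 + 724.2 = 752.0 °C.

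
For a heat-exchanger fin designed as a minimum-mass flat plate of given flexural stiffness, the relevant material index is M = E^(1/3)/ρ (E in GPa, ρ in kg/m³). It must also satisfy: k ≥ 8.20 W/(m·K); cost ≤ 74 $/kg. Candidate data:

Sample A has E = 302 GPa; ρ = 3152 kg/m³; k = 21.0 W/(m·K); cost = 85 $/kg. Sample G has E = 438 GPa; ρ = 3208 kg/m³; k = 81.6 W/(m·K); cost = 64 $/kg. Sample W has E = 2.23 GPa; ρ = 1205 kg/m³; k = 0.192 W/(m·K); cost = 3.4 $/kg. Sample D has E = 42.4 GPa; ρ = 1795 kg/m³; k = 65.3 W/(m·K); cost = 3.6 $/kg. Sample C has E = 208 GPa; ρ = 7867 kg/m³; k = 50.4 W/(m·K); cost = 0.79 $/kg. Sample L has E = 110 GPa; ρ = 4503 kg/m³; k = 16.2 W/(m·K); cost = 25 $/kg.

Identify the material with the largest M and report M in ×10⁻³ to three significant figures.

sample G, M = 2.37×10⁻³

Screen on constraints: k ≥ 8.20 W/(m·K); cost ≤ 74 $/kg. Survivors: sample G, sample D, sample C, sample L.
Evaluate M for each candidate:
  sample G: M = 2.37×10⁻³
  sample D: M = 1.94×10⁻³
  sample L: M = 1.06×10⁻³
  sample C: M = 0.753×10⁻³
Sample G has the largest M.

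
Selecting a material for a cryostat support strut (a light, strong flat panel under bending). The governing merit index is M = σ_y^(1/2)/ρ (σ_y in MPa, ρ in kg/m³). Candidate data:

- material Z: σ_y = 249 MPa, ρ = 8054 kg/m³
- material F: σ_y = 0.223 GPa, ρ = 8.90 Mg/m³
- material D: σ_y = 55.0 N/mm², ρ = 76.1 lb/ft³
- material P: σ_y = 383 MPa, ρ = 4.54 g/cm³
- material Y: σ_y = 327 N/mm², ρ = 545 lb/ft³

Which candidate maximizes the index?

Putting every candidate on a common basis:
  material Z: σ_y = 249.0 MPa, ρ = 8054 kg/m³
  material F: σ_y = 223.0 MPa, ρ = 8900 kg/m³
  material D: σ_y = 55.00 MPa, ρ = 1219 kg/m³
  material P: σ_y = 383.0 MPa, ρ = 4540 kg/m³
  material Y: σ_y = 327.0 MPa, ρ = 8730 kg/m³
  material D: M = 6.08×10⁻³
  material P: M = 4.31×10⁻³
  material Y: M = 2.07×10⁻³
  material Z: M = 1.96×10⁻³
  material F: M = 1.68×10⁻³
Highest index: material D.

material D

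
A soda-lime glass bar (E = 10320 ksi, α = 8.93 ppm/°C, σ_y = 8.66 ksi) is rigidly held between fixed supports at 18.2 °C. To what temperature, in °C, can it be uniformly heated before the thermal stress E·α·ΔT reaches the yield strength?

E = 10320 ksi = 71.15 GPa.
σ_y = 8.66 ksi = 59.71 MPa.
E·α·ΔT = 59.71 MPa ⇒ ΔT = 59.71 / (71.15×10³ × 8.93×10⁻⁶) = 93.97 K.
T = 18.2 + 93.97 = 112.2 °C.

112 °C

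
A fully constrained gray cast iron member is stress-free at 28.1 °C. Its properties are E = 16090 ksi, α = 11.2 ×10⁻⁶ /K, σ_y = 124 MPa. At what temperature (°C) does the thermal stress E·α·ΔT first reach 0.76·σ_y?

E = 16090 ksi = 110.9 GPa.
E·α·ΔT = 94.24 MPa ⇒ ΔT = 94.24 / (110.9×10³ × 11.2×10⁻⁶) = 75.85 K.
T = 28.1 + 75.85 = 103.9 °C.

104 °C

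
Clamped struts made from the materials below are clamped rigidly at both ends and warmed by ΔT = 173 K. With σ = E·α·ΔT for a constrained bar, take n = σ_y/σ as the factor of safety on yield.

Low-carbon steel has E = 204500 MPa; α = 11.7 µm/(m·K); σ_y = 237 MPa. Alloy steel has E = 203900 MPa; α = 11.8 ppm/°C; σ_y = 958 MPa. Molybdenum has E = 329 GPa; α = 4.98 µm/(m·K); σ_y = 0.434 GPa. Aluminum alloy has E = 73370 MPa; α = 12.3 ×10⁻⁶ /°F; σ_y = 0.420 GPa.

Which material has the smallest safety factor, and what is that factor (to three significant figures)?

Converting E to GPa, α to ×10⁻⁶/K, σ_y to MPa, then σ and n for each:
  low-carbon steel: E = 204.5, α = 11.7, σ_y = 237.0 → σ = 414 MPa, n = 0.573
  alloy steel: E = 203.9, α = 11.8, σ_y = 958.0 → σ = 416 MPa, n = 2.30
  molybdenum: E = 329.0, α = 4.98, σ_y = 434.0 → σ = 283 MPa, n = 1.53
  aluminum alloy: E = 73.37, α = 22.1, σ_y = 420.0 → σ = 281 MPa, n = 1.49
The minimum is low-carbon steel at n = 0.573.

low-carbon steel, n = 0.573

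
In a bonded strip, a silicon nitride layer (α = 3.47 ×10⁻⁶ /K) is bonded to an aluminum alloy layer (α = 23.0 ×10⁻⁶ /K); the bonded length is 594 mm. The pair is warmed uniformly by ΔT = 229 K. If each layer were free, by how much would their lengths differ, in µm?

2660 µm

Δα = |3.47 − 23.0|×10⁻⁶/K = 19.5×10⁻⁶/K.
ΔL_mismatch = Δα·L·ΔT = 19.5×10⁻⁶ × 594.0 mm × 229.0 K = 2660 µm.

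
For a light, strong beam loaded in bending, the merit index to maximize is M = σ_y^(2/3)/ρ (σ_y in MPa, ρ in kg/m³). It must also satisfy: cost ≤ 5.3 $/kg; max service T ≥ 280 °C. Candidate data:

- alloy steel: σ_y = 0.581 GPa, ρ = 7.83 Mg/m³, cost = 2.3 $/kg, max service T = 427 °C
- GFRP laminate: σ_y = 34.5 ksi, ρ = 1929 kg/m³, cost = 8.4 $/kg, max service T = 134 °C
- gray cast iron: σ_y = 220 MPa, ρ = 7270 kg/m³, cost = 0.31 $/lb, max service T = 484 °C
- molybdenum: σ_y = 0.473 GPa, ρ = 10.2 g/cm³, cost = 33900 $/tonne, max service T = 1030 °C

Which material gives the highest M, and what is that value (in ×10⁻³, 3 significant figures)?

Screen on constraints: cost ≤ 5.3 $/kg; max service T ≥ 280 °C. Survivors: alloy steel, gray cast iron.
In SI units:
  alloy steel: σ_y = 581.0 MPa, ρ = 7830 kg/m³
  gray cast iron: σ_y = 220.0 MPa, ρ = 7270 kg/m³
  alloy steel: M = 8.89×10⁻³
  gray cast iron: M = 5.01×10⁻³
Highest index: alloy steel.

alloy steel, M = 8.89×10⁻³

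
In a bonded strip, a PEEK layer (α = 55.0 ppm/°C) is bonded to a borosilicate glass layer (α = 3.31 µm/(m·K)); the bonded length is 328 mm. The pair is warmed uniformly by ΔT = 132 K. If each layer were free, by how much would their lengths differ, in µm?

Δα = |55.0 − 3.31|×10⁻⁶/K = 51.7×10⁻⁶/K.
ΔL_mismatch = Δα·L·ΔT = 51.7×10⁻⁶ × 328.0 mm × 132.0 K = 2240 µm.

2240 µm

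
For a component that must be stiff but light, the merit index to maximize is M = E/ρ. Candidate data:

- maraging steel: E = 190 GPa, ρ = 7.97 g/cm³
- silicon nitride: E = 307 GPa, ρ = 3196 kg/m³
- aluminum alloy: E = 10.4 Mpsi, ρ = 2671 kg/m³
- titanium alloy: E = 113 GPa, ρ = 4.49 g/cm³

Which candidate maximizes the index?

In SI units:
  maraging steel: E = 190.0 GPa, ρ = 7970 kg/m³
  silicon nitride: E = 307.0 GPa, ρ = 3196 kg/m³
  aluminum alloy: E = 71.71 GPa, ρ = 2671 kg/m³
  titanium alloy: E = 113.0 GPa, ρ = 4490 kg/m³
  silicon nitride: M = 96.1 MN·m/kg
  aluminum alloy: M = 26.8 MN·m/kg
  titanium alloy: M = 25.2 MN·m/kg
  maraging steel: M = 23.8 MN·m/kg
Highest index: silicon nitride.

silicon nitride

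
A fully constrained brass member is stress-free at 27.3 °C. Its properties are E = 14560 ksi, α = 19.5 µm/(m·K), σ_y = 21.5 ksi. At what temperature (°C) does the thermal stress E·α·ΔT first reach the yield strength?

103 °C

E = 14560 ksi = 100.4 GPa.
σ_y = 21.5 ksi = 148.2 MPa.
E·α·ΔT = 148.2 MPa ⇒ ΔT = 148.2 / (100.4×10³ × 19.5×10⁻⁶) = 75.73 K.
T = 27.3 + 75.73 = 103.0 °C.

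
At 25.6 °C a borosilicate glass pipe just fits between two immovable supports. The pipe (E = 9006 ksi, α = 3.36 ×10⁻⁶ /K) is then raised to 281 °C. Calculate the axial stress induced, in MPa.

53.3 MPa

E = 9006 ksi = 62.09 GPa.
ΔT = 255.4 K. Constrained thermal stress σ = E·α·ΔT = 62.09×10³ MPa × 3.36×10⁻⁶ × 255.4 = 53.3 MPa (compressive).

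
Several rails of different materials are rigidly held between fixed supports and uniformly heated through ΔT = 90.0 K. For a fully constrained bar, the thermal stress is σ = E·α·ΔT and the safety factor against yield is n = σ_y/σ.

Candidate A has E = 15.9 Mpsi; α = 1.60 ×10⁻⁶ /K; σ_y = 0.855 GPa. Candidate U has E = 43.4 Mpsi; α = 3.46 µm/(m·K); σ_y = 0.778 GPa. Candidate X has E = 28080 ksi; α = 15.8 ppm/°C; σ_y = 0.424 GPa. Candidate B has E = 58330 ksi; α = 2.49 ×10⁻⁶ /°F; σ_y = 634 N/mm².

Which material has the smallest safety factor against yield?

With everything in SI (GPa, ×10⁻⁶/K, MPa):
  candidate A: E = 109.6, α = 1.60, σ_y = 855.0 → σ = 15.8 MPa, n = 54.2
  candidate U: E = 299.2, α = 3.46, σ_y = 778.0 → σ = 93.2 MPa, n = 8.35
  candidate X: E = 193.6, α = 15.8, σ_y = 424.0 → σ = 275 MPa, n = 1.54
  candidate B: E = 402.2, α = 4.48, σ_y = 634.0 → σ = 162 MPa, n = 3.91
The minimum is candidate X at n = 1.54.

candidate X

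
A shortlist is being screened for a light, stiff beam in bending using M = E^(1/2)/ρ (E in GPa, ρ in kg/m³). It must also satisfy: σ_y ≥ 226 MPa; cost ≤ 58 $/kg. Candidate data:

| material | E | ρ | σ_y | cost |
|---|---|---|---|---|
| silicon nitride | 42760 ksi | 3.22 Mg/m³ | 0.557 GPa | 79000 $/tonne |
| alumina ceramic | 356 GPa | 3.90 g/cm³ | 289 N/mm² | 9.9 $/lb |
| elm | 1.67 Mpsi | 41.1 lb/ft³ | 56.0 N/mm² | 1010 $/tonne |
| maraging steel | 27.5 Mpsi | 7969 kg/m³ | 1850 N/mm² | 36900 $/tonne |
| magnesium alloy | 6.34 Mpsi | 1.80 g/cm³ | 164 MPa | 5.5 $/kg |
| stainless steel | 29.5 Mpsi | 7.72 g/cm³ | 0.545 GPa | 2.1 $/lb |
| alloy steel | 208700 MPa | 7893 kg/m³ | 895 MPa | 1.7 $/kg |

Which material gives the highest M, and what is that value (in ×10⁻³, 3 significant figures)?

alumina ceramic, M = 4.84×10⁻³

Screen on constraints: σ_y ≥ 226 MPa; cost ≤ 58 $/kg. Survivors: alumina ceramic, maraging steel, stainless steel, alloy steel.
After converting to SI:
  alumina ceramic: E = 356.0 GPa, ρ = 3900 kg/m³
  maraging steel: E = 189.6 GPa, ρ = 7969 kg/m³
  stainless steel: E = 203.4 GPa, ρ = 7720 kg/m³
  alloy steel: E = 208.7 GPa, ρ = 7893 kg/m³
  alumina ceramic: M = 4.84×10⁻³
  stainless steel: M = 1.85×10⁻³
  alloy steel: M = 1.83×10⁻³
  maraging steel: M = 1.73×10⁻³
Alumina ceramic has the largest M.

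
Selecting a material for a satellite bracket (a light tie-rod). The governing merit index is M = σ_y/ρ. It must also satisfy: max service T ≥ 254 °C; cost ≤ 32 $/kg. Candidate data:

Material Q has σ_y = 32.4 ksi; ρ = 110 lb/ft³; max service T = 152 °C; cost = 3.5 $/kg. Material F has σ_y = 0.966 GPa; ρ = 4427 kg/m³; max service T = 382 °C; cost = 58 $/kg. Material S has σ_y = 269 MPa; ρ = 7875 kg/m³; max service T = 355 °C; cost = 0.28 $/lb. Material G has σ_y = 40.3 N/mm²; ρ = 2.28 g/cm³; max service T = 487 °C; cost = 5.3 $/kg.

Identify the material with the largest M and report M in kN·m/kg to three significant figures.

Screen on constraints: max service T ≥ 254 °C; cost ≤ 32 $/kg. Survivors: material S, material G.
In SI units:
  material S: σ_y = 269.0 MPa, ρ = 7875 kg/m³
  material G: σ_y = 40.30 MPa, ρ = 2280 kg/m³
  material S: M = 34.2 kN·m/kg
  material G: M = 17.7 kN·m/kg
Material S has the largest M.

material S, M = 34.2 kN·m/kg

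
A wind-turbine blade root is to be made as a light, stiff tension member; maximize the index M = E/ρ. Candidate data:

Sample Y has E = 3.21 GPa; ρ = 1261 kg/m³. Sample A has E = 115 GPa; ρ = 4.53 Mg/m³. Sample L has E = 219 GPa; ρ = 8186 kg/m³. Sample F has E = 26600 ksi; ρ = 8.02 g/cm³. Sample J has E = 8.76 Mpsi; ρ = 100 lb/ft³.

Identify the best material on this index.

In SI units:
  sample Y: E = 3.210 GPa, ρ = 1261 kg/m³
  sample A: E = 115.0 GPa, ρ = 4530 kg/m³
  sample L: E = 219.0 GPa, ρ = 8186 kg/m³
  sample F: E = 183.4 GPa, ρ = 8020 kg/m³
  sample J: E = 60.40 GPa, ρ = 1602 kg/m³
  sample J: M = 37.7 MN·m/kg
  sample L: M = 26.8 MN·m/kg
  sample A: M = 25.4 MN·m/kg
  sample F: M = 22.9 MN·m/kg
  sample Y: M = 2.55 MN·m/kg
The maximum is for sample J.

sample J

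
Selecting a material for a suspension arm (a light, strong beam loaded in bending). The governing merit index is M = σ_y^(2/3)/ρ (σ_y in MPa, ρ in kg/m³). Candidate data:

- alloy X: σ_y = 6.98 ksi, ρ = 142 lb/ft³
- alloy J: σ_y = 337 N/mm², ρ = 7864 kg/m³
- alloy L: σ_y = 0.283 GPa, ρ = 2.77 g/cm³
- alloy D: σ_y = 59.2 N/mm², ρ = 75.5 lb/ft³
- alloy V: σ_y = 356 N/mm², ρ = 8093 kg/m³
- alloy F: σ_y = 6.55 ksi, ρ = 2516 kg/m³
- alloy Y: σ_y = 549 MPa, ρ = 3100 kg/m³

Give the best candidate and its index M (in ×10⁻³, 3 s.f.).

alloy Y, M = 21.6×10⁻³

Convert each candidate to consistent units, then evaluate M:
  alloy X: σ_y = 48.13 MPa, ρ = 2275 kg/m³
  alloy J: σ_y = 337.0 MPa, ρ = 7864 kg/m³
  alloy L: σ_y = 283.0 MPa, ρ = 2770 kg/m³
  alloy D: σ_y = 59.20 MPa, ρ = 1209 kg/m³
  alloy V: σ_y = 356.0 MPa, ρ = 8093 kg/m³
  alloy F: σ_y = 45.16 MPa, ρ = 2516 kg/m³
  alloy Y: σ_y = 549.0 MPa, ρ = 3100 kg/m³
  alloy Y: M = 21.6×10⁻³
  alloy L: M = 15.6×10⁻³
  alloy D: M = 12.6×10⁻³
  alloy V: M = 6.21×10⁻³
  alloy J: M = 6.16×10⁻³
  alloy X: M = 5.82×10⁻³
  alloy F: M = 5.04×10⁻³
The maximum is for alloy Y.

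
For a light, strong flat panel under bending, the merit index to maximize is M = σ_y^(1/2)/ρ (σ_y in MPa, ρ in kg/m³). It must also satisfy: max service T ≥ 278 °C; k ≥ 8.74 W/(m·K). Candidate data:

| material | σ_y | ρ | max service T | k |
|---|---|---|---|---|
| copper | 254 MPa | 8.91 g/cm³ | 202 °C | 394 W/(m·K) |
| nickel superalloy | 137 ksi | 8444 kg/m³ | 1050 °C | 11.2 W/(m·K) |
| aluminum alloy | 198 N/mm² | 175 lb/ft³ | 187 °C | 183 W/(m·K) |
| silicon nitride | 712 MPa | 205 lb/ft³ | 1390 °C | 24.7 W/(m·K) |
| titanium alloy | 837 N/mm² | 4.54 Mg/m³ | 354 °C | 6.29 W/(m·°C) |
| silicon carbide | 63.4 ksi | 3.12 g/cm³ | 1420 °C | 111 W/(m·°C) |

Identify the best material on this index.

silicon nitride

Screen on constraints: max service T ≥ 278 °C; k ≥ 8.74 W/(m·K). Survivors: nickel superalloy, silicon nitride, silicon carbide.
After converting to SI:
  nickel superalloy: σ_y = 944.6 MPa, ρ = 8444 kg/m³
  silicon nitride: σ_y = 712.0 MPa, ρ = 3284 kg/m³
  silicon carbide: σ_y = 437.1 MPa, ρ = 3120 kg/m³
  silicon nitride: M = 8.13×10⁻³
  silicon carbide: M = 6.70×10⁻³
  nickel superalloy: M = 3.64×10⁻³
The maximum is for silicon nitride.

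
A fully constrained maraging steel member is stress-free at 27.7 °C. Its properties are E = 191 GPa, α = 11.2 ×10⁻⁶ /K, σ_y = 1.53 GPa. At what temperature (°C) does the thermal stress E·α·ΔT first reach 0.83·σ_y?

621 °C

σ_y = 1.53 GPa = 1530 MPa.
E·α·ΔT = 1270 MPa ⇒ ΔT = 1270 / (191.0×10³ × 11.2×10⁻⁶) = 593.6 K.
T = 27.7 + 593.6 = 621.3 °C.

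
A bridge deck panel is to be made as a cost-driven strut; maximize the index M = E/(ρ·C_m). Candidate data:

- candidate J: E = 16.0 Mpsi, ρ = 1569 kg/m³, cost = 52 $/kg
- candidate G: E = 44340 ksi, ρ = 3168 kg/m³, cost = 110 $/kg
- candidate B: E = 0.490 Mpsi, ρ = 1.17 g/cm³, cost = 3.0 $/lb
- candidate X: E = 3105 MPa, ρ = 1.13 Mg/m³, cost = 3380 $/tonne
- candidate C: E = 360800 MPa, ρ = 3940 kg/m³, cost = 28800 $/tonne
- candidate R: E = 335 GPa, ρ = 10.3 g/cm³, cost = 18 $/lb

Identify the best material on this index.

candidate C

Convert each candidate to consistent units, then evaluate M:
  candidate J: E = 110.3 GPa, ρ = 1569 kg/m³, cost = 52.00 $/kg
  candidate G: E = 305.7 GPa, ρ = 3168 kg/m³, cost = 110.0 $/kg
  candidate B: E = 3.378 GPa, ρ = 1170 kg/m³, cost = 6.614 $/kg
  candidate X: E = 3.105 GPa, ρ = 1130 kg/m³, cost = 3.380 $/kg
  candidate C: E = 360.8 GPa, ρ = 3940 kg/m³, cost = 28.80 $/kg
  candidate R: E = 335.0 GPa, ρ = 10300 kg/m³, cost = 39.68 $/kg
  candidate C: M = 3.18 MN·m per $
  candidate J: M = 1.35 MN·m per $
  candidate G: M = 0.877 MN·m per $
  candidate R: M = 0.820 MN·m per $
  candidate X: M = 0.813 MN·m per $
  candidate B: M = 0.437 MN·m per $
Highest index: candidate C.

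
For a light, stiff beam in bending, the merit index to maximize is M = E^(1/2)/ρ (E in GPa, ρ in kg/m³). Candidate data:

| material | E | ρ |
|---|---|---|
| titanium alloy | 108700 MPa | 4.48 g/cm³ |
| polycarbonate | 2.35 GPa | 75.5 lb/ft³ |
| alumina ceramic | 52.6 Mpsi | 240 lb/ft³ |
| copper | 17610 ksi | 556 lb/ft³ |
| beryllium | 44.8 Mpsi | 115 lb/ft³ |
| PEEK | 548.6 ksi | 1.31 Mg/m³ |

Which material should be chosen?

beryllium

After converting to SI:
  titanium alloy: E = 108.7 GPa, ρ = 4480 kg/m³
  polycarbonate: E = 2.350 GPa, ρ = 1209 kg/m³
  alumina ceramic: E = 362.7 GPa, ρ = 3844 kg/m³
  copper: E = 121.4 GPa, ρ = 8906 kg/m³
  beryllium: E = 308.9 GPa, ρ = 1842 kg/m³
  PEEK: E = 3.782 GPa, ρ = 1310 kg/m³
  beryllium: M = 9.54×10⁻³
  alumina ceramic: M = 4.95×10⁻³
  titanium alloy: M = 2.33×10⁻³
  PEEK: M = 1.48×10⁻³
  polycarbonate: M = 1.27×10⁻³
  copper: M = 1.24×10⁻³
Highest index: beryllium.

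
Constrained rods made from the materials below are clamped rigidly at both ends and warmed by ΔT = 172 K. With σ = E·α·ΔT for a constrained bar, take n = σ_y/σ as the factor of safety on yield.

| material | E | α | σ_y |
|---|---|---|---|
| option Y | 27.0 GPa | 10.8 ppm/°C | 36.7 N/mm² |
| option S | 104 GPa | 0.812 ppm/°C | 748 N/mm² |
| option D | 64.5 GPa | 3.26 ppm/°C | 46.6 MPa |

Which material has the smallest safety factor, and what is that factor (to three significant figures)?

In consistent units (E in GPa, α in ×10⁻⁶/K, σ_y in MPa):
  option Y: E = 27.00, α = 10.8, σ_y = 36.70 → σ = 50.2 MPa, n = 0.732
  option S: E = 104.0, α = 0.812, σ_y = 748.0 → σ = 14.5 MPa, n = 51.5
  option D: E = 64.50, α = 3.26, σ_y = 46.60 → σ = 36.2 MPa, n = 1.29
The minimum is option Y at n = 0.732.

option Y, n = 0.732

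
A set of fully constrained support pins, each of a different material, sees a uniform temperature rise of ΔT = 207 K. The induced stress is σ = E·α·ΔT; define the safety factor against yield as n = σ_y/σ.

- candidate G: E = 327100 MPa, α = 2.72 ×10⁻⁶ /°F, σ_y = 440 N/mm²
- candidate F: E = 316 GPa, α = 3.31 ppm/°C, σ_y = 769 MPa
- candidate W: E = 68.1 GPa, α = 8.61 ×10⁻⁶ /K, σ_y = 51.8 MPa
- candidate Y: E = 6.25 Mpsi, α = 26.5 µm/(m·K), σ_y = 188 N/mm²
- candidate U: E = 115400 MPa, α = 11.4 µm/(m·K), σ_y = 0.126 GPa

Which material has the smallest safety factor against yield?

candidate W

Per material, after unit conversion:
  candidate G: E = 327.1, α = 4.90, σ_y = 440.0 → σ = 332 MPa, n = 1.33
  candidate F: E = 316.0, α = 3.31, σ_y = 769.0 → σ = 217 MPa, n = 3.55
  candidate W: E = 68.10, α = 8.61, σ_y = 51.80 → σ = 121 MPa, n = 0.427
  candidate Y: E = 43.09, α = 26.5, σ_y = 188.0 → σ = 236 MPa, n = 0.795
  candidate U: E = 115.4, α = 11.4, σ_y = 126.0 → σ = 272 MPa, n = 0.463
Candidate W has the lowest safety factor, n = 0.427.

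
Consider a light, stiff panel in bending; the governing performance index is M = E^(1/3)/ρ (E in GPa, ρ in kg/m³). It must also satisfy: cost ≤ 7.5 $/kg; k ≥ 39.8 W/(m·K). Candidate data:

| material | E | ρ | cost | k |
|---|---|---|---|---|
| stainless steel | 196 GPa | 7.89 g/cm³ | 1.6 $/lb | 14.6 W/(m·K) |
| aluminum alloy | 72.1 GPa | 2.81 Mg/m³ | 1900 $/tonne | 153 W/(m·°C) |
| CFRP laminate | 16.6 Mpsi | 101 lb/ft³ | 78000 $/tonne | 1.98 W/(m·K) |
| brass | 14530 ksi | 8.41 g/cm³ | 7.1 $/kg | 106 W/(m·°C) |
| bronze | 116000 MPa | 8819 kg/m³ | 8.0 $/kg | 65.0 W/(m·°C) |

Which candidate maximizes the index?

aluminum alloy

Screen on constraints: cost ≤ 7.5 $/kg; k ≥ 39.8 W/(m·K). Survivors: aluminum alloy, brass.
In SI units:
  aluminum alloy: E = 72.10 GPa, ρ = 2810 kg/m³
  brass: E = 100.2 GPa, ρ = 8410 kg/m³
  aluminum alloy: M = 1.48×10⁻³
  brass: M = 0.552×10⁻³
Highest index: aluminum alloy.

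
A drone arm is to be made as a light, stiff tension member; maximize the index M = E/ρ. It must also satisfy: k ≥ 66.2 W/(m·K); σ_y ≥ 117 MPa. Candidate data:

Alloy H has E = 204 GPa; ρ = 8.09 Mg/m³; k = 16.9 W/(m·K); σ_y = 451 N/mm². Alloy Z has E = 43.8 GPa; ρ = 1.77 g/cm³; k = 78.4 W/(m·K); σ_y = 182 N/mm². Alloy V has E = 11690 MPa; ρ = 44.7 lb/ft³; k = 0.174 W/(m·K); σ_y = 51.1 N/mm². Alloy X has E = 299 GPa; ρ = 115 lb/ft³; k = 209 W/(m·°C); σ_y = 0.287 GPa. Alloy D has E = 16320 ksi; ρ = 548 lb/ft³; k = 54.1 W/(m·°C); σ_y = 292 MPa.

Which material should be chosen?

alloy X

Screen on constraints: k ≥ 66.2 W/(m·K); σ_y ≥ 117 MPa. Survivors: alloy Z, alloy X.
In SI units:
  alloy Z: E = 43.80 GPa, ρ = 1770 kg/m³
  alloy X: E = 299.0 GPa, ρ = 1842 kg/m³
  alloy X: M = 162 MN·m/kg
  alloy Z: M = 24.7 MN·m/kg
Alloy X ranks first.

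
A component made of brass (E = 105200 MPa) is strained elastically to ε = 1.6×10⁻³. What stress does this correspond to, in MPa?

168 MPa

E = 105200 MPa = 105.2 GPa.
σ = E·ε = 105200 MPa × 1.6×10⁻³ = 168 MPa.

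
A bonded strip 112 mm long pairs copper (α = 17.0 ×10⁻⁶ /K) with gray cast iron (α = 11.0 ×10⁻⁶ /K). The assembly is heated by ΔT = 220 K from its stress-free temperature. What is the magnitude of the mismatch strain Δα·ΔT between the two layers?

1.32×10⁻³

Δα = |17.0 − 11.0|×10⁻⁶/K = 6.00×10⁻⁶/K.
Mismatch strain = Δα·ΔT = 6.00×10⁻⁶ × 220.0 = 1.32×10⁻³.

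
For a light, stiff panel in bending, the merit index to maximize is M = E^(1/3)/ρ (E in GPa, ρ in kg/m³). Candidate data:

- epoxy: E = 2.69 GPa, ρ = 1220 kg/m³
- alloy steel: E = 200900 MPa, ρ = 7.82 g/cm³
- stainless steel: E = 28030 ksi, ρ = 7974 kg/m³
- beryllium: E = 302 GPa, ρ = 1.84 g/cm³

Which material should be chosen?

beryllium

Convert each candidate to consistent units, then evaluate M:
  epoxy: E = 2.690 GPa, ρ = 1220 kg/m³
  alloy steel: E = 200.9 GPa, ρ = 7820 kg/m³
  stainless steel: E = 193.3 GPa, ρ = 7974 kg/m³
  beryllium: E = 302.0 GPa, ρ = 1840 kg/m³
  beryllium: M = 3.65×10⁻³
  epoxy: M = 1.14×10⁻³
  alloy steel: M = 0.749×10⁻³
  stainless steel: M = 0.725×10⁻³
Beryllium has the largest M.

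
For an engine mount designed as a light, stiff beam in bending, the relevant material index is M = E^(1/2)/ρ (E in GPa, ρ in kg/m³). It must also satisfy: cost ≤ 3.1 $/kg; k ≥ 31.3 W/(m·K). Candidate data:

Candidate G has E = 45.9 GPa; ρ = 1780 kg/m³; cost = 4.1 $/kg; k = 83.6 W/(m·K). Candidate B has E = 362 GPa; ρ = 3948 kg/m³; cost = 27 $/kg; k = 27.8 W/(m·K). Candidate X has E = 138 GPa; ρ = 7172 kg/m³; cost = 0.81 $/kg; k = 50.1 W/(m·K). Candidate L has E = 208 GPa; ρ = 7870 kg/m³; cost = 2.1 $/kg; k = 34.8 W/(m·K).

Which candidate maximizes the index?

Screen on constraints: cost ≤ 3.1 $/kg; k ≥ 31.3 W/(m·K). Survivors: candidate X, candidate L.
Per-candidate index values:
  candidate L: M = 1.83×10⁻³
  candidate X: M = 1.64×10⁻³
Candidate L ranks first.

candidate L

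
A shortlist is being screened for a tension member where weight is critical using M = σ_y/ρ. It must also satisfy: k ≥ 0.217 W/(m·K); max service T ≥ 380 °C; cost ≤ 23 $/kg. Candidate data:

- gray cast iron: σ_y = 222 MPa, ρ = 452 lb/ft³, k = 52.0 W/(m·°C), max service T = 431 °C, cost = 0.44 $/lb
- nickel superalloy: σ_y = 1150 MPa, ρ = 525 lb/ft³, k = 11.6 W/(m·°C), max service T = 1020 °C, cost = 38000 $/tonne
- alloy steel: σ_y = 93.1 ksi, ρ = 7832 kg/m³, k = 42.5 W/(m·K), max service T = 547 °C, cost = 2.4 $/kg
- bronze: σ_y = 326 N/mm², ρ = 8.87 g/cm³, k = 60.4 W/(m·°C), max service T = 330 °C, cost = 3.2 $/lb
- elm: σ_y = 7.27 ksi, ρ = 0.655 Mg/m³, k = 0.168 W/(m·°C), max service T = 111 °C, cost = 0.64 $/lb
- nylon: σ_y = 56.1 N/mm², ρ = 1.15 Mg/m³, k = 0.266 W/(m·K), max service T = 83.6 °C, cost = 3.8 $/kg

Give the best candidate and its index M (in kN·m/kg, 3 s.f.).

alloy steel, M = 82.0 kN·m/kg

Screen on constraints: k ≥ 0.217 W/(m·K); max service T ≥ 380 °C; cost ≤ 23 $/kg. Survivors: gray cast iron, alloy steel.
After converting to SI:
  gray cast iron: σ_y = 222.0 MPa, ρ = 7240 kg/m³
  alloy steel: σ_y = 641.9 MPa, ρ = 7832 kg/m³
  alloy steel: M = 82.0 kN·m/kg
  gray cast iron: M = 30.7 kN·m/kg
Highest index: alloy steel.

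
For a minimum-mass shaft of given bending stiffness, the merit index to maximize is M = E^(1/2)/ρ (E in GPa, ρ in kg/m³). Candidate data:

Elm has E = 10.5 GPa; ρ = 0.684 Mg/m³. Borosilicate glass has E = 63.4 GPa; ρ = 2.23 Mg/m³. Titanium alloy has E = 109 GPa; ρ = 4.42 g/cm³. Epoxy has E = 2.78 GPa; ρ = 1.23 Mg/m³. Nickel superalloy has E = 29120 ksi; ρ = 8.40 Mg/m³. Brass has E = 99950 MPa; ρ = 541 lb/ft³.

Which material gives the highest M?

elm

Convert each candidate to consistent units, then evaluate M:
  elm: E = 10.50 GPa, ρ = 684.0 kg/m³
  borosilicate glass: E = 63.40 GPa, ρ = 2230 kg/m³
  titanium alloy: E = 109.0 GPa, ρ = 4420 kg/m³
  epoxy: E = 2.780 GPa, ρ = 1230 kg/m³
  nickel superalloy: E = 200.8 GPa, ρ = 8400 kg/m³
  brass: E = 99.95 GPa, ρ = 8666 kg/m³
  elm: M = 4.74×10⁻³
  borosilicate glass: M = 3.57×10⁻³
  titanium alloy: M = 2.36×10⁻³
  nickel superalloy: M = 1.69×10⁻³
  epoxy: M = 1.36×10⁻³
  brass: M = 1.15×10⁻³
The maximum is for elm.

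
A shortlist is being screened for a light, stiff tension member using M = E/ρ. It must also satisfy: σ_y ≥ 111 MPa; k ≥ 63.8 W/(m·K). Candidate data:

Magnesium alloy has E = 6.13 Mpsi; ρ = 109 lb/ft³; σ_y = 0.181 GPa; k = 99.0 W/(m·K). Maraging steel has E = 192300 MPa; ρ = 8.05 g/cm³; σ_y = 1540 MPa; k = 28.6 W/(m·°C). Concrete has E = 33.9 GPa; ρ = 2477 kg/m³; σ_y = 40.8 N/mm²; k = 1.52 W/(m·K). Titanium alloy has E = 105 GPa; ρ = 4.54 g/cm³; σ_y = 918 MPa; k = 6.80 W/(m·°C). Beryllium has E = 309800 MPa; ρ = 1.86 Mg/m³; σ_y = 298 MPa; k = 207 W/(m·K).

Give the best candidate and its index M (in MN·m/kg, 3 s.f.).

beryllium, M = 167 MN·m/kg

Screen on constraints: σ_y ≥ 111 MPa; k ≥ 63.8 W/(m·K). Survivors: magnesium alloy, beryllium.
Convert each candidate to consistent units, then evaluate M:
  magnesium alloy: E = 42.26 GPa, ρ = 1746 kg/m³
  beryllium: E = 309.8 GPa, ρ = 1860 kg/m³
  beryllium: M = 167 MN·m/kg
  magnesium alloy: M = 24.2 MN·m/kg
Beryllium ranks first.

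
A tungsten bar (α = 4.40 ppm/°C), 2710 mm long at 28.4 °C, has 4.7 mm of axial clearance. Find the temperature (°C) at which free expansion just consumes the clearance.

α·L₀·ΔT = 4.7 mm ⇒ ΔT = 4.7 / (4.40×10⁻⁶ × 2710.0) = 394.2 K.
T = 28.4 + 394.2 = 422.6 °C.

423 °C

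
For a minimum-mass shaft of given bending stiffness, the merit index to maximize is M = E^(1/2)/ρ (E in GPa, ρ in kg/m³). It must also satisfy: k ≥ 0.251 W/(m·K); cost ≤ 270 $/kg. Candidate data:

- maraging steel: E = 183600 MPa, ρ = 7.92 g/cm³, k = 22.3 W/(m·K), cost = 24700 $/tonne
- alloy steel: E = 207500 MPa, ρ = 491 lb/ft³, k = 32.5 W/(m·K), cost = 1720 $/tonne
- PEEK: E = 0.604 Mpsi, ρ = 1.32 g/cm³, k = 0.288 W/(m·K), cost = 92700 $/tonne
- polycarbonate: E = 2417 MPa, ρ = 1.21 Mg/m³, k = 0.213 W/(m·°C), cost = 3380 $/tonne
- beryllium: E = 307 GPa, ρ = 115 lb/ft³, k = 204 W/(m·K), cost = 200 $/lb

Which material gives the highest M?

Screen on constraints: k ≥ 0.251 W/(m·K); cost ≤ 270 $/kg. Survivors: maraging steel, alloy steel, PEEK.
Convert each candidate to consistent units, then evaluate M:
  maraging steel: E = 183.6 GPa, ρ = 7920 kg/m³
  alloy steel: E = 207.5 GPa, ρ = 7865 kg/m³
  PEEK: E = 4.164 GPa, ρ = 1320 kg/m³
  alloy steel: M = 1.83×10⁻³
  maraging steel: M = 1.71×10⁻³
  PEEK: M = 1.55×10⁻³
The maximum is for alloy steel.

alloy steel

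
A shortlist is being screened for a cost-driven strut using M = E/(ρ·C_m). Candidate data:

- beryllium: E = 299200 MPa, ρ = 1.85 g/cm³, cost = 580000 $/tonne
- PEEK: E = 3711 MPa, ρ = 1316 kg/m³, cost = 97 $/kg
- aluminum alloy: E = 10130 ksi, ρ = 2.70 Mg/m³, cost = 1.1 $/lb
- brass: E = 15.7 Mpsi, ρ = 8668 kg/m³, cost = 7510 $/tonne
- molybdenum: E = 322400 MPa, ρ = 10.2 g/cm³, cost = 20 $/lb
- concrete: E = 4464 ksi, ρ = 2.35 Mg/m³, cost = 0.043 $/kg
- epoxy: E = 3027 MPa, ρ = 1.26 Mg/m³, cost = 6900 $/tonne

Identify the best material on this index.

Convert each candidate to consistent units, then evaluate M:
  beryllium: E = 299.2 GPa, ρ = 1850 kg/m³, cost = 580.0 $/kg
  PEEK: E = 3.711 GPa, ρ = 1316 kg/m³, cost = 97.00 $/kg
  aluminum alloy: E = 69.84 GPa, ρ = 2700 kg/m³, cost = 2.425 $/kg
  brass: E = 108.2 GPa, ρ = 8668 kg/m³, cost = 7.510 $/kg
  molybdenum: E = 322.4 GPa, ρ = 10200 kg/m³, cost = 44.09 $/kg
  concrete: E = 30.78 GPa, ρ = 2350 kg/m³, cost = 0.04300 $/kg
  epoxy: E = 3.027 GPa, ρ = 1260 kg/m³, cost = 6.900 $/kg
  concrete: M = 305 MN·m per $
  aluminum alloy: M = 10.7 MN·m per $
  brass: M = 1.66 MN·m per $
  molybdenum: M = 0.717 MN·m per $
  epoxy: M = 0.348 MN·m per $
  beryllium: M = 0.279 MN·m per $
  PEEK: M = 0.0291 MN·m per $
The maximum is for concrete.

concrete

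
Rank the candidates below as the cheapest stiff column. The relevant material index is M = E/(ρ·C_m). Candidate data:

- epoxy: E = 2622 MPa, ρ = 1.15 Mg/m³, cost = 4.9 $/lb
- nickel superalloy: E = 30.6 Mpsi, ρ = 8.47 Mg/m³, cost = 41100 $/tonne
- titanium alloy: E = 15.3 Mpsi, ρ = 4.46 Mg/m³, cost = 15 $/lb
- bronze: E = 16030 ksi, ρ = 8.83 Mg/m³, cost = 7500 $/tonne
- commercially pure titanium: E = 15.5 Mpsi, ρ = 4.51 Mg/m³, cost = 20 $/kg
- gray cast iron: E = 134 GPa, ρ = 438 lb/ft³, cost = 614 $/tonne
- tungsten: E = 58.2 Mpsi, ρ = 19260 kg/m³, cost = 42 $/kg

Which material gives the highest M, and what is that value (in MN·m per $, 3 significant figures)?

gray cast iron, M = 31.1 MN·m per $

Normalizing units and computing the index:
  epoxy: E = 2.622 GPa, ρ = 1150 kg/m³, cost = 10.80 $/kg
  nickel superalloy: E = 211.0 GPa, ρ = 8470 kg/m³, cost = 41.10 $/kg
  titanium alloy: E = 105.5 GPa, ρ = 4460 kg/m³, cost = 33.07 $/kg
  bronze: E = 110.5 GPa, ρ = 8830 kg/m³, cost = 7.500 $/kg
  commercially pure titanium: E = 106.9 GPa, ρ = 4510 kg/m³, cost = 20.00 $/kg
  gray cast iron: E = 134.0 GPa, ρ = 7016 kg/m³, cost = 0.6140 $/kg
  tungsten: E = 401.3 GPa, ρ = 19260 kg/m³, cost = 42.00 $/kg
  gray cast iron: M = 31.1 MN·m per $
  bronze: M = 1.67 MN·m per $
  commercially pure titanium: M = 1.18 MN·m per $
  titanium alloy: M = 0.715 MN·m per $
  nickel superalloy: M = 0.606 MN·m per $
  tungsten: M = 0.496 MN·m per $
  epoxy: M = 0.211 MN·m per $
Highest index: gray cast iron.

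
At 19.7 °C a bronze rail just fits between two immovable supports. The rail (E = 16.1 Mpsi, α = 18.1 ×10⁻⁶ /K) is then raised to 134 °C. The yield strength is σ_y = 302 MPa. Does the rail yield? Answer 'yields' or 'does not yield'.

E = 16.1 Mpsi = 111.0 GPa.
ΔT = 114.3 K. Constrained thermal stress σ = E·α·ΔT = 111.0×10³ MPa × 18.1×10⁻⁶ × 114.3 = 230 MPa (compressive).
Compare to σ_y = 302 MPa: σ < σ_y, so it does not yield.

does not yield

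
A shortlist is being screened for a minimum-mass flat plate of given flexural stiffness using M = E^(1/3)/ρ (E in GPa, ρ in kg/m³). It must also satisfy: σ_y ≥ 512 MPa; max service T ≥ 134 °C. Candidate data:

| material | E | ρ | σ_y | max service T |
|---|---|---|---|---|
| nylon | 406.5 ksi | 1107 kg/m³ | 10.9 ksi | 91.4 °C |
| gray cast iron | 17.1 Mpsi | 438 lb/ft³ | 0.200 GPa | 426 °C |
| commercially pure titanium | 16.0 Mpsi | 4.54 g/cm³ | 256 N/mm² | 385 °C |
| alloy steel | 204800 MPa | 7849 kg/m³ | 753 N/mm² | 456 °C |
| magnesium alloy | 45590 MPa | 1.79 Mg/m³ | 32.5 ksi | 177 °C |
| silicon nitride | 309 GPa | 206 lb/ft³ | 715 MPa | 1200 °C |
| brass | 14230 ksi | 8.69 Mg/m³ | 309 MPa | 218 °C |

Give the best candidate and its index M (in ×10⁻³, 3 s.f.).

silicon nitride, M = 2.05×10⁻³

Screen on constraints: σ_y ≥ 512 MPa; max service T ≥ 134 °C. Survivors: alloy steel, silicon nitride.
Convert each candidate to consistent units, then evaluate M:
  alloy steel: E = 204.8 GPa, ρ = 7849 kg/m³
  silicon nitride: E = 309.0 GPa, ρ = 3300 kg/m³
  silicon nitride: M = 2.05×10⁻³
  alloy steel: M = 0.751×10⁻³
Silicon nitride has the largest M.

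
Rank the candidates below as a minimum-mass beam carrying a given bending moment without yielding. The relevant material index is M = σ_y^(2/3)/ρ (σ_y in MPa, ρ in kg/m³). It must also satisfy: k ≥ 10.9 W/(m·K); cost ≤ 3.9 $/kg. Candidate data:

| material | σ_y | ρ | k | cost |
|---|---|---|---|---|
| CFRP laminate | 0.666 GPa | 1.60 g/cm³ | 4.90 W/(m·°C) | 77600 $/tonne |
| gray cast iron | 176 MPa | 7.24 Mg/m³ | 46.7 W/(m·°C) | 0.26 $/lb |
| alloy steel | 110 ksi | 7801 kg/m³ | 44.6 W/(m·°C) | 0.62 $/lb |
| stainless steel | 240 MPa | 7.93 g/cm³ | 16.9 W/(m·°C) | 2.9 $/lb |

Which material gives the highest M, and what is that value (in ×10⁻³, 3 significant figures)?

alloy steel, M = 10.7×10⁻³

Screen on constraints: k ≥ 10.9 W/(m·K); cost ≤ 3.9 $/kg. Survivors: gray cast iron, alloy steel.
Convert each candidate to consistent units, then evaluate M:
  gray cast iron: σ_y = 176.0 MPa, ρ = 7240 kg/m³
  alloy steel: σ_y = 758.4 MPa, ρ = 7801 kg/m³
  alloy steel: M = 10.7×10⁻³
  gray cast iron: M = 4.34×10⁻³
Alloy steel has the largest M.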